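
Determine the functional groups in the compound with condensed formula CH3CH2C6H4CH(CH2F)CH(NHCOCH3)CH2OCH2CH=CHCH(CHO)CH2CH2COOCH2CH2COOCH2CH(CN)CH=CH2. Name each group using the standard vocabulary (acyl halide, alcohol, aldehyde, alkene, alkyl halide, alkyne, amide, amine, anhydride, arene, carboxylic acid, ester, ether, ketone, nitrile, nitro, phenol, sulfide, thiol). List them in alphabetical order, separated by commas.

aldehyde, alkene, alkyl halide, amide, arene, ester, ether, nitrile

Taking each segment in turn:
  C6H4: para-disubstituted benzene ring → arene.
  CH(CH2F): pendant –CH2X: halogen on sp³ carbon → alkyl halide.
  CH(NHCOCH3): pendant –NHC(=O)CH3: N bonded to a carbonyl → amide (not amine).
  CH2OCH2: C–O–C with sp³ carbons on both sides and no adjacent C=O → ether.
  CH=CH: C=C double bond → alkene.
  CH(CHO): pendant –CHO: carbonyl C bonded to C and H → aldehyde.
  CH2COOCH2: –C(=O)–O–C with C on the carbonyl side → ester.
  CH2COOCH2: –C(=O)–O–C with C on the carbonyl side → ester.
  CH(CN): pendant –C≡N: nitrile.
  CH=CH2: C=C double bond → alkene.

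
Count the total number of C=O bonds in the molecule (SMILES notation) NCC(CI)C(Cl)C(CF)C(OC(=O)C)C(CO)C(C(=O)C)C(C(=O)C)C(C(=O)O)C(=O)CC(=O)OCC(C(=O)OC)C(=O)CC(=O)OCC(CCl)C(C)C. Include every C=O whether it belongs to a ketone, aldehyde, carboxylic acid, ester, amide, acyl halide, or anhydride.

9

CH(OCOCH3): ester, 1 C=O (running total 1).
CH(COCH3): ketone, 1 C=O (running total 2).
CH(COCH3): ketone, 1 C=O (running total 3).
CH(COOH): carboxylic acid, 1 C=O (running total 4).
CO: ketone, 1 C=O (running total 5).
CH2COOCH2: ester, 1 C=O (running total 6).
CH(COOCH3): ester, 1 C=O (running total 7).
CO: ketone, 1 C=O (running total 8).
CH2COOCH2: ester, 1 C=O (running total 9).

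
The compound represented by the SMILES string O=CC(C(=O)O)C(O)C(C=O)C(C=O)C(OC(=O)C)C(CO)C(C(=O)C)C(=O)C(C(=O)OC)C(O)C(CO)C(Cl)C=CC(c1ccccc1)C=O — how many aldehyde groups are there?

4

terminal –CHO: carbonyl C bonded to H and C → aldehyde.
pendant –COOH: carbonyl C bonded to C and –OH → carboxylic acid.
–OH on an sp³ carbon → alcohol (secondary).
pendant –CHO: carbonyl C bonded to C and H → aldehyde.
pendant –CHO: carbonyl C bonded to C and H → aldehyde.
pendant –OC(=O)CH3: an acyloxy group → ester.
pendant –CH2OH on an sp³ backbone C → alcohol.
pendant –COCH3: carbonyl C bonded to two carbons → ketone.
–C(=O)– with carbon on both sides → ketone.
pendant –COOCH3: carbonyl C bonded to C and –OCH3 → ester.
–OH on an sp³ carbon → alcohol (secondary).
pendant –CH2OH on an sp³ backbone C → alcohol.
halogen on an sp³ carbon → alkyl halide.
C=C double bond → alkene.
pendant –C6H5: benzene ring → arene.
terminal –CHO: carbonyl C bonded to H and C → aldehyde.
Aldehyde appears at: OHC, CH(CHO), CH(CHO), CHO → 4.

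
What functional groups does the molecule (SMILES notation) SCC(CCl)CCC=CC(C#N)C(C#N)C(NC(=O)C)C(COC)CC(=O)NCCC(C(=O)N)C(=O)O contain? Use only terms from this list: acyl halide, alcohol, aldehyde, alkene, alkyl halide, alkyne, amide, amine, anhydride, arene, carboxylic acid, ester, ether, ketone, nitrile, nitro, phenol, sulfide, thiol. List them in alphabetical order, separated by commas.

alkene, alkyl halide, amide, carboxylic acid, ether, nitrile, thiol

Working along the chain:
  HSCH2: –SH on an sp³ carbon → thiol.
  CH(CH2Cl): pendant –CH2X: halogen on sp³ carbon → alkyl halide.
  CH=CH: C=C double bond → alkene.
  CH(CN): pendant –C≡N: nitrile.
  CH(CN): pendant –C≡N: nitrile.
  CH(NHCOCH3): pendant –NHC(=O)CH3: N bonded to a carbonyl → amide (not amine).
  CH(CH2OCH3): pendant –CH2OCH3: C–O–C linkage → ether.
  CH2CONHCH2: –C(=O)–N– linkage → amide (the N is not an amine).
  CH(CONH2): pendant –CONH2: carbonyl C bonded to C and N → amide.
  COOH: –COOH: carbonyl C bonded to –OH and C → carboxylic acid (the –OH is not a separate alcohol).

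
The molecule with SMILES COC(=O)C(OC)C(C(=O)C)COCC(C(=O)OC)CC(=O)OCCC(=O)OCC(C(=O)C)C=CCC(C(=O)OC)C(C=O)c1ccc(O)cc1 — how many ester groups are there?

5

Reading the structure from left to right:
  CH3OOC: CH3O–C(=O)–: carbonyl C bonded to C and to –OCH3 → ester (not ketone + ether).
  CH(OCH3): pendant –OCH3: C–O–C with sp³ C, no adjacent C=O → ether.
  CH(COCH3): pendant –COCH3: carbonyl C bonded to two carbons → ketone.
  CH2OCH2: C–O–C with sp³ carbons on both sides and no adjacent C=O → ether.
  CH(COOCH3): pendant –COOCH3: carbonyl C bonded to C and –OCH3 → ester.
  CH2COOCH2: –C(=O)–O–C with C on the carbonyl side → ester.
  CH2COOCH2: –C(=O)–O–C with C on the carbonyl side → ester.
  CH(COCH3): pendant –COCH3: carbonyl C bonded to two carbons → ketone.
  CH=CH: C=C double bond → alkene.
  CH(COOCH3): pendant –COOCH3: carbonyl C bonded to C and –OCH3 → ester.
  CH(CHO): pendant –CHO: carbonyl C bonded to C and H → aldehyde.
  C6H4OH: –OH attached directly to an aromatic ring → phenol (not alcohol); the ring itself is an arene.
Ester appears at: CH3OOC, CH(COOCH3), CH2COOCH2, CH2COOCH2, CH(COOCH3) → 5.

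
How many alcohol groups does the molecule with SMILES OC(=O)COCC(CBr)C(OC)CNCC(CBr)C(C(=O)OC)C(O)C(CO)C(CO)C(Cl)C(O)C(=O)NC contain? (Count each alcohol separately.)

Reading the structure from left to right:
  HOOC: –COOH: carbonyl C bonded to –OH and C → carboxylic acid (the –OH is not a separate alcohol).
  CH2OCH2: C–O–C with sp³ carbons on both sides and no adjacent C=O → ether.
  CH(CH2Br): pendant –CH2X: halogen on sp³ carbon → alkyl halide.
  CH(OCH3): pendant –OCH3: C–O–C with sp³ C, no adjacent C=O → ether.
  CH2NHCH2: C–N–C with sp³ carbons and no adjacent C=O → amine (secondary).
  CH(CH2Br): pendant –CH2X: halogen on sp³ carbon → alkyl halide.
  CH(COOCH3): pendant –COOCH3: carbonyl C bonded to C and –OCH3 → ester.
  CH(OH): –OH on an sp³ carbon → alcohol (secondary).
  CH(CH2OH): pendant –CH2OH on an sp³ backbone C → alcohol.
  CH(CH2OH): pendant –CH2OH on an sp³ backbone C → alcohol.
  CH(Cl): halogen on an sp³ carbon → alkyl halide.
  CH(OH): –OH on an sp³ carbon → alcohol (secondary).
  CONHCH3: –C(=O)NHCH3: carbonyl C bonded to C and to N → amide (the N is not an amine).
Alcohol appears at: CH(OH), CH(CH2OH), CH(CH2OH), CH(OH) → 4.

4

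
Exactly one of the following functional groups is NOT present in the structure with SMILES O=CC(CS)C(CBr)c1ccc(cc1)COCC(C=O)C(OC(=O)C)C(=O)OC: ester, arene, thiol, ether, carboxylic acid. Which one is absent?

ester: present (CH(OCOCH3) — pendant –OC(=O)CH3: an acyloxy group → ester).
arene: present (C6H4 — para-disubstituted benzene ring → arene).
thiol: present (CH(CH2SH) — pendant –CH2SH → thiol).
ether: present (CH2OCH2 — C–O–C with sp³ carbons on both sides and no adjacent C=O → ether).
carboxylic acid: absent. In each of CH(OCOCH3) and COOCH3, the acyl oxygen is bonded to carbon (–O–C), not to H, so this is an ester.

carboxylic acid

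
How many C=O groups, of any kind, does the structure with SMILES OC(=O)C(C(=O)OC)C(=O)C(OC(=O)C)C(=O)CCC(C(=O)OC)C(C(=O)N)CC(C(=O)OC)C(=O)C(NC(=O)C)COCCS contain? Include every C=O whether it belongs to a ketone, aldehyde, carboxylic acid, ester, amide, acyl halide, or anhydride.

10

HOOC: carboxylic acid, 1 C=O (running total 1).
CH(COOCH3): ester, 1 C=O (running total 2).
CO: ketone, 1 C=O (running total 3).
CH(OCOCH3): ester, 1 C=O (running total 4).
CO: ketone, 1 C=O (running total 5).
CH(COOCH3): ester, 1 C=O (running total 6).
CH(CONH2): amide, 1 C=O (running total 7).
CH(COOCH3): ester, 1 C=O (running total 8).
CO: ketone, 1 C=O (running total 9).
CH(NHCOCH3): amide, 1 C=O (running total 10).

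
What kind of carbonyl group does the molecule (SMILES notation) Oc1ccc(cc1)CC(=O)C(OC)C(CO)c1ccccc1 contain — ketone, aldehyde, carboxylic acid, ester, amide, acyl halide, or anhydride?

ketone

The carbonyl is in the CO segment: –C(=O)– with carbon on both sides → ketone.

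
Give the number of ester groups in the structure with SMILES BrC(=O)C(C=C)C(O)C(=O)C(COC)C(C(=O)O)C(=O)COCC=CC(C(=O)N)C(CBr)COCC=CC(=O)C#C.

0

–C(=O)Br: carbonyl C bonded to C and to a halogen → acyl halide (not alkyl halide).
pendant –CH=CH2: C=C double bond → alkene.
–OH on an sp³ carbon → alcohol (secondary).
–C(=O)– with carbon on both sides → ketone.
pendant –CH2OCH3: C–O–C linkage → ether.
pendant –COOH: carbonyl C bonded to C and –OH → carboxylic acid.
–C(=O)– with carbon on both sides → ketone.
C–O–C with sp³ carbons on both sides and no adjacent C=O → ether.
C=C double bond → alkene.
pendant –CONH2: carbonyl C bonded to C and N → amide.
pendant –CH2X: halogen on sp³ carbon → alkyl halide.
C–O–C with sp³ carbons on both sides and no adjacent C=O → ether.
C=C double bond → alkene.
–C(=O)– with carbon on both sides → ketone.
C≡C triple bond → alkyne.
No segment is a ester: CO is ketone, not ester; CH(CH2OCH3) is ether, not ester; CH(COOH) is carboxylic acid, not ester. → 0.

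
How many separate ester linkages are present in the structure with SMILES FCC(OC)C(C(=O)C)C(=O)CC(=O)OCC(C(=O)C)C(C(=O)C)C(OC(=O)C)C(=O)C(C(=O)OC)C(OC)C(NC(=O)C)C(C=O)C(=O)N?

Reading the structure from left to right:
  FCH2: halogen on an sp³ carbon → alkyl halide.
  CH(OCH3): pendant –OCH3: C–O–C with sp³ C, no adjacent C=O → ether.
  CH(COCH3): pendant –COCH3: carbonyl C bonded to two carbons → ketone.
  CO: –C(=O)– with carbon on both sides → ketone.
  CH2COOCH2: –C(=O)–O–C with C on the carbonyl side → ester.
  CH(COCH3): pendant –COCH3: carbonyl C bonded to two carbons → ketone.
  CH(COCH3): pendant –COCH3: carbonyl C bonded to two carbons → ketone.
  CH(OCOCH3): pendant –OC(=O)CH3: an acyloxy group → ester.
  CO: –C(=O)– with carbon on both sides → ketone.
  CH(COOCH3): pendant –COOCH3: carbonyl C bonded to C and –OCH3 → ester.
  CH(OCH3): pendant –OCH3: C–O–C with sp³ C, no adjacent C=O → ether.
  CH(NHCOCH3): pendant –NHC(=O)CH3: N bonded to a carbonyl → amide (not amine).
  CH(CHO): pendant –CHO: carbonyl C bonded to C and H → aldehyde.
  CONH2: –C(=O)NH2: carbonyl C bonded to C and to N → amide (the N is not a separate amine).
Ester appears at: CH2COOCH2, CH(OCOCH3), CH(COOCH3) → 3.

3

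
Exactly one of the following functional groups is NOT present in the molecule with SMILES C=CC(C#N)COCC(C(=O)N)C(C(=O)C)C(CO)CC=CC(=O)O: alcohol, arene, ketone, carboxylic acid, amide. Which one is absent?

alcohol: present (CH(CH2OH) — pendant –CH2OH on an sp³ backbone C → alcohol).
ketone: present (CH(COCH3) — pendant –COCH3: carbonyl C bonded to two carbons → ketone).
carboxylic acid: present (COOH — –COOH: carbonyl C bonded to –OH and C → carboxylic acid (the –OH is not a separate alcohol)).
amide: present (CH(CONH2) — pendant –CONH2: carbonyl C bonded to C and N → amide).
arene: no segment matches this pattern.

arene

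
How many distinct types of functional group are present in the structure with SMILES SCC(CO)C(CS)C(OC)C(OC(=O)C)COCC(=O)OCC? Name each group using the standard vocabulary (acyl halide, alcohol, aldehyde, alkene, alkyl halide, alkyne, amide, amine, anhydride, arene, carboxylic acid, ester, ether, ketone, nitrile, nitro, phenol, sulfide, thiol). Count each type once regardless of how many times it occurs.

Reading the structure from left to right:
  HSCH2: –SH on an sp³ carbon → thiol.
  CH(CH2OH): pendant –CH2OH on an sp³ backbone C → alcohol.
  CH(CH2SH): pendant –CH2SH → thiol.
  CH(OCH3): pendant –OCH3: C–O–C with sp³ C, no adjacent C=O → ether.
  CH(OCOCH3): pendant –OC(=O)CH3: an acyloxy group → ester.
  CH2OCH2: C–O–C with sp³ carbons on both sides and no adjacent C=O → ether.
  COOCH2CH3: –C(=O)OCH2CH3: carbonyl C bonded to C and to –OEt → ester.
Distinct types present: alcohol, ester, ether, thiol.

4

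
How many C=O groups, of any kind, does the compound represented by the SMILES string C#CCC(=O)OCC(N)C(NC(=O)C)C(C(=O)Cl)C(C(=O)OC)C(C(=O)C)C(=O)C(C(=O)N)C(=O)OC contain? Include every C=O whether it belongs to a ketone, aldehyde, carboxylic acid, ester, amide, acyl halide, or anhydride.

CH2COOCH2: ester, 1 C=O (running total 1).
CH(NHCOCH3): amide, 1 C=O (running total 2).
CH(COCl): acyl halide, 1 C=O (running total 3).
CH(COOCH3): ester, 1 C=O (running total 4).
CH(COCH3): ketone, 1 C=O (running total 5).
CO: ketone, 1 C=O (running total 6).
CH(CONH2): amide, 1 C=O (running total 7).
COOCH3: ester, 1 C=O (running total 8).

8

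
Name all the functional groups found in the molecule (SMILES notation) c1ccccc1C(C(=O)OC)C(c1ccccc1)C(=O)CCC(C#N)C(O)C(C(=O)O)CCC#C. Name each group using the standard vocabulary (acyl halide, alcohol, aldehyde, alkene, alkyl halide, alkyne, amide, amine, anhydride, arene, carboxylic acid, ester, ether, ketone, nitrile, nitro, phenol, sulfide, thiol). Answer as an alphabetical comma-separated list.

C6H5– phenyl ring → arene.
pendant –COOCH3: carbonyl C bonded to C and –OCH3 → ester.
pendant –C6H5: benzene ring → arene.
–C(=O)– with carbon on both sides → ketone.
pendant –C≡N: nitrile.
–OH on an sp³ carbon → alcohol (secondary).
pendant –COOH: carbonyl C bonded to C and –OH → carboxylic acid.
C≡C triple bond → alkyne.

alcohol, alkyne, arene, carboxylic acid, ester, ketone, nitrile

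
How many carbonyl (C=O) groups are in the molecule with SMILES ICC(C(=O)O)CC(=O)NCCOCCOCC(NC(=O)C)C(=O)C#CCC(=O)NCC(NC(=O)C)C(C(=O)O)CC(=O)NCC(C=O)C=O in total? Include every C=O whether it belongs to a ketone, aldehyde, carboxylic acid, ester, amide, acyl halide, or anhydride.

CH(COOH): carboxylic acid, 1 C=O (running total 1).
CH2CONHCH2: amide, 1 C=O (running total 2).
CH(NHCOCH3): amide, 1 C=O (running total 3).
CO: ketone, 1 C=O (running total 4).
CH2CONHCH2: amide, 1 C=O (running total 5).
CH(NHCOCH3): amide, 1 C=O (running total 6).
CH(COOH): carboxylic acid, 1 C=O (running total 7).
CH2CONHCH2: amide, 1 C=O (running total 8).
CH(CHO): aldehyde, 1 C=O (running total 9).
CHO: aldehyde, 1 C=O (running total 10).

10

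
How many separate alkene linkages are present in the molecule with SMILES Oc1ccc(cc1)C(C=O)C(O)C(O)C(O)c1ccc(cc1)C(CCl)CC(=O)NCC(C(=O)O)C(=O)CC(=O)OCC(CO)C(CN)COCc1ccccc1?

0

–OH attached directly to an aromatic ring → phenol (not alcohol); the ring itself is an arene.
pendant –CHO: carbonyl C bonded to C and H → aldehyde.
–OH on an sp³ carbon → alcohol (secondary).
–OH on an sp³ carbon → alcohol (secondary).
–OH on an sp³ carbon → alcohol (secondary).
para-disubstituted benzene ring → arene.
pendant –CH2X: halogen on sp³ carbon → alkyl halide.
–C(=O)–N– linkage → amide (the N is not an amine).
pendant –COOH: carbonyl C bonded to C and –OH → carboxylic acid.
–C(=O)– with carbon on both sides → ketone.
–C(=O)–O–C with C on the carbonyl side → ester.
pendant –CH2OH on an sp³ backbone C → alcohol.
pendant –CH2NH2: N on sp³ C, no adjacent C=O → amine.
C–O–C with sp³ carbons on both sides and no adjacent C=O → ether.
–C6H5 phenyl ring → arene.
No segment is a alkene: HOC6H4 is arene/phenol, not alkene; C6H4 is arene, not alkene; C6H5 is arene, not alkene. → 0.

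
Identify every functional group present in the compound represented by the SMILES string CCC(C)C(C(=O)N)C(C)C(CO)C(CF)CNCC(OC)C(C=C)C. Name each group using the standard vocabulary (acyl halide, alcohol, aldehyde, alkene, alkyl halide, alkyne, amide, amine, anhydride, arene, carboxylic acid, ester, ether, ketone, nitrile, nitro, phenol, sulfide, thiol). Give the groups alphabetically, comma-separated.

pendant –CONH2: carbonyl C bonded to C and N → amide.
pendant –CH2OH on an sp³ backbone C → alcohol.
pendant –CH2X: halogen on sp³ carbon → alkyl halide.
C–N–C with sp³ carbons and no adjacent C=O → amine (secondary).
pendant –OCH3: C–O–C with sp³ C, no adjacent C=O → ether.
pendant –CH=CH2: C=C double bond → alkene.

alcohol, alkene, alkyl halide, amide, amine, ether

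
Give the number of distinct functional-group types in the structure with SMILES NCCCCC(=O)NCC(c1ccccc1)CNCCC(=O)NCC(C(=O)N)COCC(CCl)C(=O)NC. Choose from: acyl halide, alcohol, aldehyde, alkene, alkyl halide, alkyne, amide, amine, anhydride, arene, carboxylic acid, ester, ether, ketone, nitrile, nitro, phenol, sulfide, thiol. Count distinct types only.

5

Working along the chain:
  H2NCH2: –NH2 on an sp³ carbon with no adjacent C=O → amine.
  CH2CONHCH2: –C(=O)–N– linkage → amide (the N is not an amine).
  CH(C6H5): pendant –C6H5: benzene ring → arene.
  CH2NHCH2: C–N–C with sp³ carbons and no adjacent C=O → amine (secondary).
  CH2CONHCH2: –C(=O)–N– linkage → amide (the N is not an amine).
  CH(CONH2): pendant –CONH2: carbonyl C bonded to C and N → amide.
  CH2OCH2: C–O–C with sp³ carbons on both sides and no adjacent C=O → ether.
  CH(CH2Cl): pendant –CH2X: halogen on sp³ carbon → alkyl halide.
  CONHCH3: –C(=O)NHCH3: carbonyl C bonded to C and to N → amide (the N is not an amine).
Distinct types present: alkyl halide, amide, amine, arene, ether.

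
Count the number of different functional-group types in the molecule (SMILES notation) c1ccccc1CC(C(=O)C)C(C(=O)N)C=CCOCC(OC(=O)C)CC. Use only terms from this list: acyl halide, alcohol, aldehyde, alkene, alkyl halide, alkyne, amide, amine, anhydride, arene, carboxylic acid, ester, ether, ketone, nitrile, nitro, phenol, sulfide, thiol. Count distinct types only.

Reading the structure from left to right:
  C6H5: C6H5– phenyl ring → arene.
  CH(COCH3): pendant –COCH3: carbonyl C bonded to two carbons → ketone.
  CH(CONH2): pendant –CONH2: carbonyl C bonded to C and N → amide.
  CH=CH: C=C double bond → alkene.
  CH2OCH2: C–O–C with sp³ carbons on both sides and no adjacent C=O → ether.
  CH(OCOCH3): pendant –OC(=O)CH3: an acyloxy group → ester.
Distinct types present: alkene, amide, arene, ester, ether, ketone.

6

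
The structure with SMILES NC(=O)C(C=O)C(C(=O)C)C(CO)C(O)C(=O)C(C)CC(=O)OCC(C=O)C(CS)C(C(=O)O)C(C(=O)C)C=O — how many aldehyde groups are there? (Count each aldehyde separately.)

–C(=O)NH2: carbonyl C bonded to C and to N → amide (the N is not a separate amine).
pendant –CHO: carbonyl C bonded to C and H → aldehyde.
pendant –COCH3: carbonyl C bonded to two carbons → ketone.
pendant –CH2OH on an sp³ backbone C → alcohol.
–OH on an sp³ carbon → alcohol (secondary).
–C(=O)– with carbon on both sides → ketone.
–C(=O)–O–C with C on the carbonyl side → ester.
pendant –CHO: carbonyl C bonded to C and H → aldehyde.
pendant –CH2SH → thiol.
pendant –COOH: carbonyl C bonded to C and –OH → carboxylic acid.
pendant –COCH3: carbonyl C bonded to two carbons → ketone.
terminal –CHO: carbonyl C bonded to H and C → aldehyde.
Aldehyde appears at: CH(CHO), CH(CHO), CHO → 3.

3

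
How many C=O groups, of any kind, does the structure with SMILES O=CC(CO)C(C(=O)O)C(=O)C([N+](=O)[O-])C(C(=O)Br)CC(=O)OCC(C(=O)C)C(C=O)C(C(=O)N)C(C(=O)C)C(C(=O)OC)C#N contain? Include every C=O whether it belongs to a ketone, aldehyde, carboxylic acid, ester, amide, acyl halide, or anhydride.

OHC: aldehyde, 1 C=O (running total 1).
CH(COOH): carboxylic acid, 1 C=O (running total 2).
CO: ketone, 1 C=O (running total 3).
CH(COBr): acyl halide, 1 C=O (running total 4).
CH2COOCH2: ester, 1 C=O (running total 5).
CH(COCH3): ketone, 1 C=O (running total 6).
CH(CHO): aldehyde, 1 C=O (running total 7).
CH(CONH2): amide, 1 C=O (running total 8).
CH(COCH3): ketone, 1 C=O (running total 9).
CH(COOCH3): ester, 1 C=O (running total 10).

10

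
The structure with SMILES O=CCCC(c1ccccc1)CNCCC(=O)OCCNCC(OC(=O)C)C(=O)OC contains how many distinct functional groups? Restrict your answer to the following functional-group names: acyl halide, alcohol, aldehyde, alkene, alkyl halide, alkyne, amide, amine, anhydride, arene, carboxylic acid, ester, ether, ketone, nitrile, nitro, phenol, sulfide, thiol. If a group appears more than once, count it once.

Taking each segment in turn:
  OHC: terminal –CHO: carbonyl C bonded to H and C → aldehyde.
  CH(C6H5): pendant –C6H5: benzene ring → arene.
  CH2NHCH2: C–N–C with sp³ carbons and no adjacent C=O → amine (secondary).
  CH2COOCH2: –C(=O)–O–C with C on the carbonyl side → ester.
  CH2NHCH2: C–N–C with sp³ carbons and no adjacent C=O → amine (secondary).
  CH(OCOCH3): pendant –OC(=O)CH3: an acyloxy group → ester.
  COOCH3: –C(=O)OCH3: carbonyl C bonded to C and to –OCH3 → ester (not ketone + ether).
Distinct types present: aldehyde, amine, arene, ester.

4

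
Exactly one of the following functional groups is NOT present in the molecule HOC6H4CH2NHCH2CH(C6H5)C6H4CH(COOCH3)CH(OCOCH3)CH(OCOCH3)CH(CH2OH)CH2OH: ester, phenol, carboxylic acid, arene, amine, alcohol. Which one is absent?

carboxylic acid

arene: present (HOC6H4 — –OH attached directly to an aromatic ring → phenol (not alcohol); the ring itself is an arene).
phenol: present (HOC6H4 — –OH attached directly to an aromatic ring → phenol (not alcohol); the ring itself is an arene).
alcohol: present (CH(CH2OH) — pendant –CH2OH on an sp³ backbone C → alcohol).
ester: present (CH(COOCH3) — pendant –COOCH3: carbonyl C bonded to C and –OCH3 → ester).
amine: present (CH2NHCH2 — C–N–C with sp³ carbons and no adjacent C=O → amine (secondary)).
carboxylic acid: absent. In each of CH(COOCH3) and CH(OCOCH3), the acyl oxygen is bonded to carbon (–O–C), not to H, so this is an ester.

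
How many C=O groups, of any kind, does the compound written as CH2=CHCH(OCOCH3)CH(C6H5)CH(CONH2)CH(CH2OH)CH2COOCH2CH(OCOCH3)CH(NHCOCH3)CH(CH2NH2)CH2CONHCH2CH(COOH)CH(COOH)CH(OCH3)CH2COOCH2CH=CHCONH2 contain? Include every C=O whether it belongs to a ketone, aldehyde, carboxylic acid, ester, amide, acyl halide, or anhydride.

10

CH(OCOCH3): ester, 1 C=O (running total 1).
CH(CONH2): amide, 1 C=O (running total 2).
CH2COOCH2: ester, 1 C=O (running total 3).
CH(OCOCH3): ester, 1 C=O (running total 4).
CH(NHCOCH3): amide, 1 C=O (running total 5).
CH2CONHCH2: amide, 1 C=O (running total 6).
CH(COOH): carboxylic acid, 1 C=O (running total 7).
CH(COOH): carboxylic acid, 1 C=O (running total 8).
CH2COOCH2: ester, 1 C=O (running total 9).
CONH2: amide, 1 C=O (running total 10).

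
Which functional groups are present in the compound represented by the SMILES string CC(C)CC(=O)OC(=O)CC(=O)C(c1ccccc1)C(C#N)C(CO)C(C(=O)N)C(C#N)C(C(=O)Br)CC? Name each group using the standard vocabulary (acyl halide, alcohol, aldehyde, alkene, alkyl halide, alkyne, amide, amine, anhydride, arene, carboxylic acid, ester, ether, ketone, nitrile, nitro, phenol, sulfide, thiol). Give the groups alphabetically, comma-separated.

two acyl groups sharing one oxygen, –C(=O)–O–C(=O)– → anhydride.
–C(=O)– with carbon on both sides → ketone.
pendant –C6H5: benzene ring → arene.
pendant –C≡N: nitrile.
pendant –CH2OH on an sp³ backbone C → alcohol.
pendant –CONH2: carbonyl C bonded to C and N → amide.
pendant –C≡N: nitrile.
pendant –C(=O)X: carbonyl C bonded to C and halogen → acyl halide.

acyl halide, alcohol, amide, anhydride, arene, ketone, nitrile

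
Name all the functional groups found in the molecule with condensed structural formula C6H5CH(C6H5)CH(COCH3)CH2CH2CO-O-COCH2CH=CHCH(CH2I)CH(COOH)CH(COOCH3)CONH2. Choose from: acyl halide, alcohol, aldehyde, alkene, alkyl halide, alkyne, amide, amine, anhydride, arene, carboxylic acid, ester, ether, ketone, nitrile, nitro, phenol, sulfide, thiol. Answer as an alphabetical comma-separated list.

alkene, alkyl halide, amide, anhydride, arene, carboxylic acid, ester, ketone

C6H5– phenyl ring → arene.
pendant –C6H5: benzene ring → arene.
pendant –COCH3: carbonyl C bonded to two carbons → ketone.
two acyl groups sharing one oxygen, –C(=O)–O–C(=O)– → anhydride.
C=C double bond → alkene.
pendant –CH2X: halogen on sp³ carbon → alkyl halide.
pendant –COOH: carbonyl C bonded to C and –OH → carboxylic acid.
pendant –COOCH3: carbonyl C bonded to C and –OCH3 → ester.
–C(=O)NH2: carbonyl C bonded to C and to N → amide (the N is not a separate amine).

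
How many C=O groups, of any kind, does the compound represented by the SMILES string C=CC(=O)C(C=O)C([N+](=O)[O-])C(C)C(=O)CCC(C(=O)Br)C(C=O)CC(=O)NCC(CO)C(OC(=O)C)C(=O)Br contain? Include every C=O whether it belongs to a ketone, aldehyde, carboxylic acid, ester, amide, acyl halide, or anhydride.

CO: ketone, 1 C=O (running total 1).
CH(CHO): aldehyde, 1 C=O (running total 2).
CO: ketone, 1 C=O (running total 3).
CH(COBr): acyl halide, 1 C=O (running total 4).
CH(CHO): aldehyde, 1 C=O (running total 5).
CH2CONHCH2: amide, 1 C=O (running total 6).
CH(OCOCH3): ester, 1 C=O (running total 7).
COBr: acyl halide, 1 C=O (running total 8).

8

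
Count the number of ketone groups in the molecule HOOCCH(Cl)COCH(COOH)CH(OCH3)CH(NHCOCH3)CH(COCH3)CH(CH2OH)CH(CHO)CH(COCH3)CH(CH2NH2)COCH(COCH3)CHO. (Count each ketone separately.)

5

Taking each segment in turn:
  HOOC: –COOH: carbonyl C bonded to –OH and C → carboxylic acid (the –OH is not a separate alcohol).
  CH(Cl): halogen on an sp³ carbon → alkyl halide.
  CO: –C(=O)– with carbon on both sides → ketone.
  CH(COOH): pendant –COOH: carbonyl C bonded to C and –OH → carboxylic acid.
  CH(OCH3): pendant –OCH3: C–O–C with sp³ C, no adjacent C=O → ether.
  CH(NHCOCH3): pendant –NHC(=O)CH3: N bonded to a carbonyl → amide (not amine).
  CH(COCH3): pendant –COCH3: carbonyl C bonded to two carbons → ketone.
  CH(CH2OH): pendant –CH2OH on an sp³ backbone C → alcohol.
  CH(CHO): pendant –CHO: carbonyl C bonded to C and H → aldehyde.
  CH(COCH3): pendant –COCH3: carbonyl C bonded to two carbons → ketone.
  CH(CH2NH2): pendant –CH2NH2: N on sp³ C, no adjacent C=O → amine.
  CO: –C(=O)– with carbon on both sides → ketone.
  CH(COCH3): pendant –COCH3: carbonyl C bonded to two carbons → ketone.
  CHO: terminal –CHO: carbonyl C bonded to H and C → aldehyde.
Ketone appears at: CO, CH(COCH3), CH(COCH3), CO, CH(COCH3) → 5.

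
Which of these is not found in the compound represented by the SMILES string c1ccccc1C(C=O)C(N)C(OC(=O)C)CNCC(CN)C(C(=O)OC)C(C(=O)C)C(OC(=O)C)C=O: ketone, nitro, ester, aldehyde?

nitro

ester: present (CH(OCOCH3) — pendant –OC(=O)CH3: an acyloxy group → ester).
aldehyde: present (CH(CHO) — pendant –CHO: carbonyl C bonded to C and H → aldehyde).
ketone: present (CH(COCH3) — pendant –COCH3: carbonyl C bonded to two carbons → ketone).
nitro: no segment matches this pattern.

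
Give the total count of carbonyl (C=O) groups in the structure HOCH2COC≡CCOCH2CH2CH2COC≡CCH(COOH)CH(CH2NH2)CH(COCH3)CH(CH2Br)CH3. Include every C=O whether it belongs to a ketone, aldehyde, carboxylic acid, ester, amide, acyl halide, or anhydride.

5

CO: ketone, 1 C=O (running total 1).
CO: ketone, 1 C=O (running total 2).
CO: ketone, 1 C=O (running total 3).
CH(COOH): carboxylic acid, 1 C=O (running total 4).
CH(COCH3): ketone, 1 C=O (running total 5).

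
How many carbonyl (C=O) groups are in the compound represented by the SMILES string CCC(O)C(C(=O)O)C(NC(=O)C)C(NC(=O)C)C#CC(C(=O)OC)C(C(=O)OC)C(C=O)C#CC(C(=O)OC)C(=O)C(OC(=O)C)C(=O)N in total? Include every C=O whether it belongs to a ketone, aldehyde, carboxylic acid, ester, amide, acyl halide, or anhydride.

CH(COOH): carboxylic acid, 1 C=O (running total 1).
CH(NHCOCH3): amide, 1 C=O (running total 2).
CH(NHCOCH3): amide, 1 C=O (running total 3).
CH(COOCH3): ester, 1 C=O (running total 4).
CH(COOCH3): ester, 1 C=O (running total 5).
CH(CHO): aldehyde, 1 C=O (running total 6).
CH(COOCH3): ester, 1 C=O (running total 7).
CO: ketone, 1 C=O (running total 8).
CH(OCOCH3): ester, 1 C=O (running total 9).
CONH2: amide, 1 C=O (running total 10).

10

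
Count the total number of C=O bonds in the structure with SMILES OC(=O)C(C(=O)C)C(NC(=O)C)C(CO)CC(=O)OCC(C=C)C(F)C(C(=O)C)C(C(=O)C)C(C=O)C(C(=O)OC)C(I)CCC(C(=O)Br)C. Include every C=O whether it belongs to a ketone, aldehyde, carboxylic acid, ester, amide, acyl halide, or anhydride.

9

HOOC: carboxylic acid, 1 C=O (running total 1).
CH(COCH3): ketone, 1 C=O (running total 2).
CH(NHCOCH3): amide, 1 C=O (running total 3).
CH2COOCH2: ester, 1 C=O (running total 4).
CH(COCH3): ketone, 1 C=O (running total 5).
CH(COCH3): ketone, 1 C=O (running total 6).
CH(CHO): aldehyde, 1 C=O (running total 7).
CH(COOCH3): ester, 1 C=O (running total 8).
CH(COBr): acyl halide, 1 C=O (running total 9).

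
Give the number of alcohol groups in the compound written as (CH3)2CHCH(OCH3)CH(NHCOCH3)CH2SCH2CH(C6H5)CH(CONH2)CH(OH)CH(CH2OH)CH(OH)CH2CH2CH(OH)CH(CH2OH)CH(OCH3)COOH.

Reading the structure from left to right:
  CH(OCH3): pendant –OCH3: C–O–C with sp³ C, no adjacent C=O → ether.
  CH(NHCOCH3): pendant –NHC(=O)CH3: N bonded to a carbonyl → amide (not amine).
  CH2SCH2: C–S–C linkage → sulfide (thioether).
  CH(C6H5): pendant –C6H5: benzene ring → arene.
  CH(CONH2): pendant –CONH2: carbonyl C bonded to C and N → amide.
  CH(OH): –OH on an sp³ carbon → alcohol (secondary).
  CH(CH2OH): pendant –CH2OH on an sp³ backbone C → alcohol.
  CH(OH): –OH on an sp³ carbon → alcohol (secondary).
  CH(OH): –OH on an sp³ carbon → alcohol (secondary).
  CH(CH2OH): pendant –CH2OH on an sp³ backbone C → alcohol.
  CH(OCH3): pendant –OCH3: C–O–C with sp³ C, no adjacent C=O → ether.
  COOH: –COOH: carbonyl C bonded to –OH and C → carboxylic acid (the –OH is not a separate alcohol).
Alcohol appears at: CH(OH), CH(CH2OH), CH(OH), CH(OH), CH(CH2OH) → 5.

5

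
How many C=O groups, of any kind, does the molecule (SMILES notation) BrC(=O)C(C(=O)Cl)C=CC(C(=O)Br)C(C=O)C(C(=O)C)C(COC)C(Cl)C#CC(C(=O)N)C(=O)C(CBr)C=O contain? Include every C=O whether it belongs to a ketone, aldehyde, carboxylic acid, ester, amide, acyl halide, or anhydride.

8

BrCO: acyl halide, 1 C=O (running total 1).
CH(COCl): acyl halide, 1 C=O (running total 2).
CH(COBr): acyl halide, 1 C=O (running total 3).
CH(CHO): aldehyde, 1 C=O (running total 4).
CH(COCH3): ketone, 1 C=O (running total 5).
CH(CONH2): amide, 1 C=O (running total 6).
CO: ketone, 1 C=O (running total 7).
CHO: aldehyde, 1 C=O (running total 8).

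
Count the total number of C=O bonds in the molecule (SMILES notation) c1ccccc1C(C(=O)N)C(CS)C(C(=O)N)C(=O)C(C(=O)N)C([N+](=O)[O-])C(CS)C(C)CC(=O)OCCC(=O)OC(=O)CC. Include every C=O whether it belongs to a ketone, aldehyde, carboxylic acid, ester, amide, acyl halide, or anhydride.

CH(CONH2): amide, 1 C=O (running total 1).
CH(CONH2): amide, 1 C=O (running total 2).
CO: ketone, 1 C=O (running total 3).
CH(CONH2): amide, 1 C=O (running total 4).
CH2COOCH2: ester, 1 C=O (running total 5).
CH2CO-O-COCH2: anhydride, 2 C=O (running total 7).

7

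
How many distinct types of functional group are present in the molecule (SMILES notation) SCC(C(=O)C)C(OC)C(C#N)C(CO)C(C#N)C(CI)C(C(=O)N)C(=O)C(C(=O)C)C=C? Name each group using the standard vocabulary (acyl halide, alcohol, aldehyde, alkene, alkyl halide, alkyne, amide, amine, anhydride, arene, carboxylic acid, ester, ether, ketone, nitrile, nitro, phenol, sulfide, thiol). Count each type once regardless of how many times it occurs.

8

Taking each segment in turn:
  HSCH2: –SH on an sp³ carbon → thiol.
  CH(COCH3): pendant –COCH3: carbonyl C bonded to two carbons → ketone.
  CH(OCH3): pendant –OCH3: C–O–C with sp³ C, no adjacent C=O → ether.
  CH(CN): pendant –C≡N: nitrile.
  CH(CH2OH): pendant –CH2OH on an sp³ backbone C → alcohol.
  CH(CN): pendant –C≡N: nitrile.
  CH(CH2I): pendant –CH2X: halogen on sp³ carbon → alkyl halide.
  CH(CONH2): pendant –CONH2: carbonyl C bonded to C and N → amide.
  CO: –C(=O)– with carbon on both sides → ketone.
  CH(COCH3): pendant –COCH3: carbonyl C bonded to two carbons → ketone.
  CH=CH2: C=C double bond → alkene.
Distinct types present: alcohol, alkene, alkyl halide, amide, ether, ketone, nitrile, thiol.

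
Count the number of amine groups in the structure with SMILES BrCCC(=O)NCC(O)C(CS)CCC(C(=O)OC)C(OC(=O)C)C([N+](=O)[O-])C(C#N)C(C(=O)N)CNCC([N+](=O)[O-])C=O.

halogen on an sp³ carbon → alkyl halide.
–C(=O)–N– linkage → amide (the N is not an amine).
–OH on an sp³ carbon → alcohol (secondary).
pendant –CH2SH → thiol.
pendant –COOCH3: carbonyl C bonded to C and –OCH3 → ester.
pendant –OC(=O)CH3: an acyloxy group → ester.
–NO2 on an sp³ carbon → nitro (the N=O is not a carbonyl).
pendant –C≡N: nitrile.
pendant –CONH2: carbonyl C bonded to C and N → amide.
C–N–C with sp³ carbons and no adjacent C=O → amine (secondary).
–NO2 on an sp³ carbon → nitro (the N=O is not a carbonyl).
terminal –CHO: carbonyl C bonded to H and C → aldehyde.
Amine appears at: CH2NHCH2 → 1.

1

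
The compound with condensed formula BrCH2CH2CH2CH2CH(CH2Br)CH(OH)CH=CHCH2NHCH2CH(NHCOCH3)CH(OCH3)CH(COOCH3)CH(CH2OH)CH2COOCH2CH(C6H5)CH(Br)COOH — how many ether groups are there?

1

Taking each segment in turn:
  BrCH2: halogen on an sp³ carbon → alkyl halide.
  CH(CH2Br): pendant –CH2X: halogen on sp³ carbon → alkyl halide.
  CH(OH): –OH on an sp³ carbon → alcohol (secondary).
  CH=CH: C=C double bond → alkene.
  CH2NHCH2: C–N–C with sp³ carbons and no adjacent C=O → amine (secondary).
  CH(NHCOCH3): pendant –NHC(=O)CH3: N bonded to a carbonyl → amide (not amine).
  CH(OCH3): pendant –OCH3: C–O–C with sp³ C, no adjacent C=O → ether.
  CH(COOCH3): pendant –COOCH3: carbonyl C bonded to C and –OCH3 → ester.
  CH(CH2OH): pendant –CH2OH on an sp³ backbone C → alcohol.
  CH2COOCH2: –C(=O)–O–C with C on the carbonyl side → ester.
  CH(C6H5): pendant –C6H5: benzene ring → arene.
  CH(Br): halogen on an sp³ carbon → alkyl halide.
  COOH: –COOH: carbonyl C bonded to –OH and C → carboxylic acid (the –OH is not a separate alcohol).
Ether appears at: CH(OCH3) → 1.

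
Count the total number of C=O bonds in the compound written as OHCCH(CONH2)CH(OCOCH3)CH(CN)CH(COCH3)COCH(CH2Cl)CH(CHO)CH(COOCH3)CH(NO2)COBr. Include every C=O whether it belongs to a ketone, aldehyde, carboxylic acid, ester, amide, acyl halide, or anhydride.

OHC: aldehyde, 1 C=O (running total 1).
CH(CONH2): amide, 1 C=O (running total 2).
CH(OCOCH3): ester, 1 C=O (running total 3).
CH(COCH3): ketone, 1 C=O (running total 4).
CO: ketone, 1 C=O (running total 5).
CH(CHO): aldehyde, 1 C=O (running total 6).
CH(COOCH3): ester, 1 C=O (running total 7).
COBr: acyl halide, 1 C=O (running total 8).

8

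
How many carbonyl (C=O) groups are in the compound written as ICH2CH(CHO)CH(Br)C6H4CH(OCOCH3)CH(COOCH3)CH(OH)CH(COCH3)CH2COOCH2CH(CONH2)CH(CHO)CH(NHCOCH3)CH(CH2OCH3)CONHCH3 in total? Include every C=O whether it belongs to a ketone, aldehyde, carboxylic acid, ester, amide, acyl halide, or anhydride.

9

CH(CHO): aldehyde, 1 C=O (running total 1).
CH(OCOCH3): ester, 1 C=O (running total 2).
CH(COOCH3): ester, 1 C=O (running total 3).
CH(COCH3): ketone, 1 C=O (running total 4).
CH2COOCH2: ester, 1 C=O (running total 5).
CH(CONH2): amide, 1 C=O (running total 6).
CH(CHO): aldehyde, 1 C=O (running total 7).
CH(NHCOCH3): amide, 1 C=O (running total 8).
CONHCH3: amide, 1 C=O (running total 9).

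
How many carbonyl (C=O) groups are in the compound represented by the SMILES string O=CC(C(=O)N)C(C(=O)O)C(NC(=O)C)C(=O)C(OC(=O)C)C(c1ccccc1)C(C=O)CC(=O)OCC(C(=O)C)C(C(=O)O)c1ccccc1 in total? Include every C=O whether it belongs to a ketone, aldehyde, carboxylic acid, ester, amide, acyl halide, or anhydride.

OHC: aldehyde, 1 C=O (running total 1).
CH(CONH2): amide, 1 C=O (running total 2).
CH(COOH): carboxylic acid, 1 C=O (running total 3).
CH(NHCOCH3): amide, 1 C=O (running total 4).
CO: ketone, 1 C=O (running total 5).
CH(OCOCH3): ester, 1 C=O (running total 6).
CH(CHO): aldehyde, 1 C=O (running total 7).
CH2COOCH2: ester, 1 C=O (running total 8).
CH(COCH3): ketone, 1 C=O (running total 9).
CH(COOH): carboxylic acid, 1 C=O (running total 10).

10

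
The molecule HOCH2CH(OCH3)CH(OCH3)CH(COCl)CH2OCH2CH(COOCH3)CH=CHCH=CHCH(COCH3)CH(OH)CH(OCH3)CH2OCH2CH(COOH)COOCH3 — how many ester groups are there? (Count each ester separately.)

HO– on an sp³ carbon → alcohol.
pendant –OCH3: C–O–C with sp³ C, no adjacent C=O → ether.
pendant –OCH3: C–O–C with sp³ C, no adjacent C=O → ether.
pendant –C(=O)X: carbonyl C bonded to C and halogen → acyl halide.
C–O–C with sp³ carbons on both sides and no adjacent C=O → ether.
pendant –COOCH3: carbonyl C bonded to C and –OCH3 → ester.
C=C double bond → alkene.
C=C double bond → alkene.
pendant –COCH3: carbonyl C bonded to two carbons → ketone.
–OH on an sp³ carbon → alcohol (secondary).
pendant –OCH3: C–O–C with sp³ C, no adjacent C=O → ether.
C–O–C with sp³ carbons on both sides and no adjacent C=O → ether.
pendant –COOH: carbonyl C bonded to C and –OH → carboxylic acid.
–C(=O)OCH3: carbonyl C bonded to C and to –OCH3 → ester (not ketone + ether).
Ester appears at: CH(COOCH3), COOCH3 → 2.

2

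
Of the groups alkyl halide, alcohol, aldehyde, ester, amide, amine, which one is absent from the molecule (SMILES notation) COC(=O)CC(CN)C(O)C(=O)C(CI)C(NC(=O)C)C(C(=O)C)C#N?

alkyl halide: present (CH(CH2I) — pendant –CH2X: halogen on sp³ carbon → alkyl halide).
ester: present (CH3OOC — CH3O–C(=O)–: carbonyl C bonded to C and to –OCH3 → ester (not ketone + ether)).
alcohol: present (CH(OH) — –OH on an sp³ carbon → alcohol (secondary)).
amide: present (CH(NHCOCH3) — pendant –NHC(=O)CH3: N bonded to a carbonyl → amide (not amine)).
amine: present (CH(CH2NH2) — pendant –CH2NH2: N on sp³ C, no adjacent C=O → amine).
aldehyde: absent. In each of CO and CH(COCH3), the carbonyl carbon is bonded to two carbons, so it is a ketone, not an aldehyde.

aldehyde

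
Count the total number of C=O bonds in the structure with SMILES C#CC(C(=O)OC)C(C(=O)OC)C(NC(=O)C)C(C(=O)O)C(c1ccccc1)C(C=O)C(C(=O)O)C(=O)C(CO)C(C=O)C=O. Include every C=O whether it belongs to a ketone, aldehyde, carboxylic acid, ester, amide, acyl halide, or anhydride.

9

CH(COOCH3): ester, 1 C=O (running total 1).
CH(COOCH3): ester, 1 C=O (running total 2).
CH(NHCOCH3): amide, 1 C=O (running total 3).
CH(COOH): carboxylic acid, 1 C=O (running total 4).
CH(CHO): aldehyde, 1 C=O (running total 5).
CH(COOH): carboxylic acid, 1 C=O (running total 6).
CO: ketone, 1 C=O (running total 7).
CH(CHO): aldehyde, 1 C=O (running total 8).
CHO: aldehyde, 1 C=O (running total 9).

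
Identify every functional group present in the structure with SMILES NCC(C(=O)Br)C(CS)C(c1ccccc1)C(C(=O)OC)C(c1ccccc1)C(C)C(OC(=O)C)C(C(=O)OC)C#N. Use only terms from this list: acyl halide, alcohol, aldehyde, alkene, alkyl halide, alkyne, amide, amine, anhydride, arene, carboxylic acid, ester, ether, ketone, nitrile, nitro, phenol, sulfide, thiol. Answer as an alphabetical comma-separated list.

acyl halide, amine, arene, ester, nitrile, thiol

Reading the structure from left to right:
  H2NCH2: –NH2 on an sp³ carbon with no adjacent C=O → amine.
  CH(COBr): pendant –C(=O)X: carbonyl C bonded to C and halogen → acyl halide.
  CH(CH2SH): pendant –CH2SH → thiol.
  CH(C6H5): pendant –C6H5: benzene ring → arene.
  CH(COOCH3): pendant –COOCH3: carbonyl C bonded to C and –OCH3 → ester.
  CH(C6H5): pendant –C6H5: benzene ring → arene.
  CH(OCOCH3): pendant –OC(=O)CH3: an acyloxy group → ester.
  CH(COOCH3): pendant –COOCH3: carbonyl C bonded to C and –OCH3 → ester.
  CN: –C≡N: carbon triple-bonded to nitrogen → nitrile.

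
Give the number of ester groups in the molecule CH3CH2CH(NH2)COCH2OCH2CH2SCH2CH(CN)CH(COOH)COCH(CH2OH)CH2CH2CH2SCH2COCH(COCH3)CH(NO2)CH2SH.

Working along the chain:
  CH(NH2): –NH2 on an sp³ carbon with no adjacent C=O → amine.
  CO: –C(=O)– with carbon on both sides → ketone.
  CH2OCH2: C–O–C with sp³ carbons on both sides and no adjacent C=O → ether.
  CH2SCH2: C–S–C linkage → sulfide (thioether).
  CH(CN): pendant –C≡N: nitrile.
  CH(COOH): pendant –COOH: carbonyl C bonded to C and –OH → carboxylic acid.
  CO: –C(=O)– with carbon on both sides → ketone.
  CH(CH2OH): pendant –CH2OH on an sp³ backbone C → alcohol.
  CH2SCH2: C–S–C linkage → sulfide (thioether).
  CO: –C(=O)– with carbon on both sides → ketone.
  CH(COCH3): pendant –COCH3: carbonyl C bonded to two carbons → ketone.
  CH(NO2): –NO2 on an sp³ carbon → nitro (the N=O is not a carbonyl).
  CH2SH: –SH on an sp³ carbon → thiol.
No segment is a ester: CO is ketone, not ester; CH2OCH2 is ether, not ester; CH(COOH) is carboxylic acid, not ester. → 0.

0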